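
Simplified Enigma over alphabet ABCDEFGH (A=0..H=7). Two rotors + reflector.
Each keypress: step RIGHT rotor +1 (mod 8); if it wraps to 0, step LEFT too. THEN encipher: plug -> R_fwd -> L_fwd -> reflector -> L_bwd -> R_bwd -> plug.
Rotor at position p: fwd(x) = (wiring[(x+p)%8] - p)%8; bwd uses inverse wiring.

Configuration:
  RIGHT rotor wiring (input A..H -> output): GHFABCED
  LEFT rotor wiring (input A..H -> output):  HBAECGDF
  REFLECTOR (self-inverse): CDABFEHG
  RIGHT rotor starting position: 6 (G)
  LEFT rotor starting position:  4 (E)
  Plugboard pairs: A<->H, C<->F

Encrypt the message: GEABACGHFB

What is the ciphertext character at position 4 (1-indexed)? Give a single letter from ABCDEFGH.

Char 1 ('G'): step: R->7, L=4; G->plug->G->R->D->L->B->refl->D->L'->E->R'->A->plug->H
Char 2 ('E'): step: R->0, L->5 (L advanced); E->plug->E->R->B->L->G->refl->H->L'->G->R'->A->plug->H
Char 3 ('A'): step: R->1, L=5; A->plug->H->R->F->L->D->refl->B->L'->A->R'->D->plug->D
Char 4 ('B'): step: R->2, L=5; B->plug->B->R->G->L->H->refl->G->L'->B->R'->F->plug->C

C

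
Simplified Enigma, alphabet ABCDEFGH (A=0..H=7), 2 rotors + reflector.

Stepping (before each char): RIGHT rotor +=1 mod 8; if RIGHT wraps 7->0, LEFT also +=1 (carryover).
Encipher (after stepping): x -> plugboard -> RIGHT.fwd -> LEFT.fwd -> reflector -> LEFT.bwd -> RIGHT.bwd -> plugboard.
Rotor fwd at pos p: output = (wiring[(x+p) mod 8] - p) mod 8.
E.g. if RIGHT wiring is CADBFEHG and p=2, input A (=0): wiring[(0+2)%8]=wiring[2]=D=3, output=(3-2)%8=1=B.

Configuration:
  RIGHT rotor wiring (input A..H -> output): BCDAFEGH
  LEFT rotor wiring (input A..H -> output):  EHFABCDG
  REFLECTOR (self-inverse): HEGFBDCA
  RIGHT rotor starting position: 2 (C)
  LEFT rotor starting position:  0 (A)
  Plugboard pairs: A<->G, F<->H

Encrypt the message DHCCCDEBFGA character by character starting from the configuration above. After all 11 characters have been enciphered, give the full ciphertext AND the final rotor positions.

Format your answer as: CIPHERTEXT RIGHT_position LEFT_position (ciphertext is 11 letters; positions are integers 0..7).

Char 1 ('D'): step: R->3, L=0; D->plug->D->R->D->L->A->refl->H->L'->B->R'->C->plug->C
Char 2 ('H'): step: R->4, L=0; H->plug->F->R->G->L->D->refl->F->L'->C->R'->C->plug->C
Char 3 ('C'): step: R->5, L=0; C->plug->C->R->C->L->F->refl->D->L'->G->R'->F->plug->H
Char 4 ('C'): step: R->6, L=0; C->plug->C->R->D->L->A->refl->H->L'->B->R'->B->plug->B
Char 5 ('C'): step: R->7, L=0; C->plug->C->R->D->L->A->refl->H->L'->B->R'->E->plug->E
Char 6 ('D'): step: R->0, L->1 (L advanced); D->plug->D->R->A->L->G->refl->C->L'->F->R'->E->plug->E
Char 7 ('E'): step: R->1, L=1; E->plug->E->R->D->L->A->refl->H->L'->C->R'->B->plug->B
Char 8 ('B'): step: R->2, L=1; B->plug->B->R->G->L->F->refl->D->L'->H->R'->G->plug->A
Char 9 ('F'): step: R->3, L=1; F->plug->H->R->A->L->G->refl->C->L'->F->R'->A->plug->G
Char 10 ('G'): step: R->4, L=1; G->plug->A->R->B->L->E->refl->B->L'->E->R'->H->plug->F
Char 11 ('A'): step: R->5, L=1; A->plug->G->R->D->L->A->refl->H->L'->C->R'->C->plug->C
Final: ciphertext=CCHBEEBAGFC, RIGHT=5, LEFT=1

Answer: CCHBEEBAGFC 5 1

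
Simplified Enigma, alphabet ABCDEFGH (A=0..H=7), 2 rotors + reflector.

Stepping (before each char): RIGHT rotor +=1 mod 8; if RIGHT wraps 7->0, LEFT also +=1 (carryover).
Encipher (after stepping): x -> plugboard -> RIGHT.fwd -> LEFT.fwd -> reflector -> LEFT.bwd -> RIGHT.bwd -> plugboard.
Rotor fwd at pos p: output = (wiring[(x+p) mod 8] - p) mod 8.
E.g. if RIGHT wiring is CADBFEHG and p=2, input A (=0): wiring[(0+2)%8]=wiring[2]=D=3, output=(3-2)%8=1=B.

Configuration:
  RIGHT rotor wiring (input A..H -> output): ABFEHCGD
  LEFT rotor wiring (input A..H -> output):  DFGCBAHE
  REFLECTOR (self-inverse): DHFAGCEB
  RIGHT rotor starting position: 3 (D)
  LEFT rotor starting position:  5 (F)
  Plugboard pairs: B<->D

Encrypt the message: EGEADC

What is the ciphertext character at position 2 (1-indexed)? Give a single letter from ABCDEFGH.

Char 1 ('E'): step: R->4, L=5; E->plug->E->R->E->L->A->refl->D->L'->A->R'->H->plug->H
Char 2 ('G'): step: R->5, L=5; G->plug->G->R->H->L->E->refl->G->L'->D->R'->D->plug->B

B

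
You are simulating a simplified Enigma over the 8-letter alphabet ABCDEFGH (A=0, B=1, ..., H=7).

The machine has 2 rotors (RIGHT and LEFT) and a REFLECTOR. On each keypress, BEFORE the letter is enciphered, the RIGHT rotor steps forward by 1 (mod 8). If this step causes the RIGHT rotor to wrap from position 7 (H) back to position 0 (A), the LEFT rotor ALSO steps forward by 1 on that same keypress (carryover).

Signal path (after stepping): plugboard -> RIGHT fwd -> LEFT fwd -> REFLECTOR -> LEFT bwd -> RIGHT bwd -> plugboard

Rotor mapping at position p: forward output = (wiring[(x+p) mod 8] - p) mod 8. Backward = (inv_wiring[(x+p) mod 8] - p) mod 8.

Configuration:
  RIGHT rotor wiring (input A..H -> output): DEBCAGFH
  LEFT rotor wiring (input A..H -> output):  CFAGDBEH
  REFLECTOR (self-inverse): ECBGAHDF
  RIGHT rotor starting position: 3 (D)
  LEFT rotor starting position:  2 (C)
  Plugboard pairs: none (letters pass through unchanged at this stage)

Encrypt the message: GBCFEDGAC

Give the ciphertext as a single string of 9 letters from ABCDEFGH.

Char 1 ('G'): step: R->4, L=2; G->plug->G->R->F->L->F->refl->H->L'->D->R'->D->plug->D
Char 2 ('B'): step: R->5, L=2; B->plug->B->R->A->L->G->refl->D->L'->H->R'->E->plug->E
Char 3 ('C'): step: R->6, L=2; C->plug->C->R->F->L->F->refl->H->L'->D->R'->E->plug->E
Char 4 ('F'): step: R->7, L=2; F->plug->F->R->B->L->E->refl->A->L'->G->R'->H->plug->H
Char 5 ('E'): step: R->0, L->3 (L advanced); E->plug->E->R->A->L->D->refl->G->L'->C->R'->D->plug->D
Char 6 ('D'): step: R->1, L=3; D->plug->D->R->H->L->F->refl->H->L'->F->R'->E->plug->E
Char 7 ('G'): step: R->2, L=3; G->plug->G->R->B->L->A->refl->E->L'->E->R'->D->plug->D
Char 8 ('A'): step: R->3, L=3; A->plug->A->R->H->L->F->refl->H->L'->F->R'->B->plug->B
Char 9 ('C'): step: R->4, L=3; C->plug->C->R->B->L->A->refl->E->L'->E->R'->A->plug->A

Answer: DEEHDEDBA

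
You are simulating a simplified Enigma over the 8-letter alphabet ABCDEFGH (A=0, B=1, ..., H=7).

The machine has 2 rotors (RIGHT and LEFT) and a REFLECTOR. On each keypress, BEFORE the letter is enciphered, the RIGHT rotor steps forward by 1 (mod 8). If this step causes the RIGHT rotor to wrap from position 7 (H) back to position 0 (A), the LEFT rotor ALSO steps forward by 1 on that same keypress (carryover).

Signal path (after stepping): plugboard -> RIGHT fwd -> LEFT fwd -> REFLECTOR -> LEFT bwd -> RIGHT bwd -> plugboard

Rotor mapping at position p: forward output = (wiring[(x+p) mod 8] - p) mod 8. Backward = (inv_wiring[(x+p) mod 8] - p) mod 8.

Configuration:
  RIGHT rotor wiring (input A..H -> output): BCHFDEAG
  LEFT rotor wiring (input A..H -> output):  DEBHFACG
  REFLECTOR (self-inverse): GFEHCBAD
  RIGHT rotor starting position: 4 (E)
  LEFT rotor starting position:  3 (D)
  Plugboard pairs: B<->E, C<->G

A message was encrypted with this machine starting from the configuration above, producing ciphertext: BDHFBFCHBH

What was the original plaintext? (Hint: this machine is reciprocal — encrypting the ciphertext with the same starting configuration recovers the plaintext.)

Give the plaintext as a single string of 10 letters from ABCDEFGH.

Char 1 ('B'): step: R->5, L=3; B->plug->E->R->F->L->A->refl->G->L'->H->R'->A->plug->A
Char 2 ('D'): step: R->6, L=3; D->plug->D->R->E->L->D->refl->H->L'->D->R'->C->plug->G
Char 3 ('H'): step: R->7, L=3; H->plug->H->R->B->L->C->refl->E->L'->A->R'->D->plug->D
Char 4 ('F'): step: R->0, L->4 (L advanced); F->plug->F->R->E->L->H->refl->D->L'->H->R'->C->plug->G
Char 5 ('B'): step: R->1, L=4; B->plug->E->R->D->L->C->refl->E->L'->B->R'->A->plug->A
Char 6 ('F'): step: R->2, L=4; F->plug->F->R->E->L->H->refl->D->L'->H->R'->G->plug->C
Char 7 ('C'): step: R->3, L=4; C->plug->G->R->H->L->D->refl->H->L'->E->R'->H->plug->H
Char 8 ('H'): step: R->4, L=4; H->plug->H->R->B->L->E->refl->C->L'->D->R'->G->plug->C
Char 9 ('B'): step: R->5, L=4; B->plug->E->R->F->L->A->refl->G->L'->C->R'->F->plug->F
Char 10 ('H'): step: R->6, L=4; H->plug->H->R->G->L->F->refl->B->L'->A->R'->B->plug->E

Answer: AGDGACHCFE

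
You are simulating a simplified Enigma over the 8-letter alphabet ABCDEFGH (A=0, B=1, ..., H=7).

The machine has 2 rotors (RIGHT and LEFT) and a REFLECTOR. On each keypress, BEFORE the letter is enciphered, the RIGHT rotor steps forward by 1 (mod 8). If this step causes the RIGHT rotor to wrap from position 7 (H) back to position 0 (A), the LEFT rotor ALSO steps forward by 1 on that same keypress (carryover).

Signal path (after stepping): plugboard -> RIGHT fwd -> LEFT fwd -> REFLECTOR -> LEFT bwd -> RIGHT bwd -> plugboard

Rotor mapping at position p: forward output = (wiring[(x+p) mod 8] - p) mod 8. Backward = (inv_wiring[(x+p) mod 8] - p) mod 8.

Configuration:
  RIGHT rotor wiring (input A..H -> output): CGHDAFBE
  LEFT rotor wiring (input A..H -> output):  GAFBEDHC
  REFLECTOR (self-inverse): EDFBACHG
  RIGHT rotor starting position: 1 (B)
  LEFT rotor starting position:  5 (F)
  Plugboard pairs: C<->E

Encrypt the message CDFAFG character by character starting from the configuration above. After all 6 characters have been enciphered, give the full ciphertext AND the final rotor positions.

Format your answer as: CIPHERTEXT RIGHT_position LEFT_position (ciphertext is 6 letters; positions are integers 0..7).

Answer: GBBEBA 7 5

Derivation:
Char 1 ('C'): step: R->2, L=5; C->plug->E->R->H->L->H->refl->G->L'->A->R'->G->plug->G
Char 2 ('D'): step: R->3, L=5; D->plug->D->R->G->L->E->refl->A->L'->F->R'->B->plug->B
Char 3 ('F'): step: R->4, L=5; F->plug->F->R->C->L->F->refl->C->L'->B->R'->B->plug->B
Char 4 ('A'): step: R->5, L=5; A->plug->A->R->A->L->G->refl->H->L'->H->R'->C->plug->E
Char 5 ('F'): step: R->6, L=5; F->plug->F->R->F->L->A->refl->E->L'->G->R'->B->plug->B
Char 6 ('G'): step: R->7, L=5; G->plug->G->R->G->L->E->refl->A->L'->F->R'->A->plug->A
Final: ciphertext=GBBEBA, RIGHT=7, LEFT=5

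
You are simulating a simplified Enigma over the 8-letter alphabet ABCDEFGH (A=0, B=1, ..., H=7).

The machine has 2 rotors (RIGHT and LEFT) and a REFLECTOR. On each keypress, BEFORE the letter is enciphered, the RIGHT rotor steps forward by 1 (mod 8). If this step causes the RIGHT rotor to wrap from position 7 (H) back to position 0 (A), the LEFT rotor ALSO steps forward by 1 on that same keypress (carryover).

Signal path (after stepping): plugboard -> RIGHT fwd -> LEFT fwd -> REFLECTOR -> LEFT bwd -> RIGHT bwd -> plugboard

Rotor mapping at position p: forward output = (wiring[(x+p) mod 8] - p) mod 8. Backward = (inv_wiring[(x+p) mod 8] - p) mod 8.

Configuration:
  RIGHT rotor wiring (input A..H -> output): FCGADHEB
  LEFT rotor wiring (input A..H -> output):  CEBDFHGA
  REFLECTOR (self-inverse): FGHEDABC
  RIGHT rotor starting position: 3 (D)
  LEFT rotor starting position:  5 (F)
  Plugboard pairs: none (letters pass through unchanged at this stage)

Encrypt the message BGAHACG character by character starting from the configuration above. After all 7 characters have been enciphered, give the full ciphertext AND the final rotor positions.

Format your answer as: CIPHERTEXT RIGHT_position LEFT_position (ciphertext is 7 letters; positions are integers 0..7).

Char 1 ('B'): step: R->4, L=5; B->plug->B->R->D->L->F->refl->A->L'->H->R'->A->plug->A
Char 2 ('G'): step: R->5, L=5; G->plug->G->R->D->L->F->refl->A->L'->H->R'->B->plug->B
Char 3 ('A'): step: R->6, L=5; A->plug->A->R->G->L->G->refl->B->L'->B->R'->H->plug->H
Char 4 ('H'): step: R->7, L=5; H->plug->H->R->F->L->E->refl->D->L'->C->R'->A->plug->A
Char 5 ('A'): step: R->0, L->6 (L advanced); A->plug->A->R->F->L->F->refl->A->L'->A->R'->D->plug->D
Char 6 ('C'): step: R->1, L=6; C->plug->C->R->H->L->B->refl->G->L'->D->R'->F->plug->F
Char 7 ('G'): step: R->2, L=6; G->plug->G->R->D->L->G->refl->B->L'->H->R'->F->plug->F
Final: ciphertext=ABHADFF, RIGHT=2, LEFT=6

Answer: ABHADFF 2 6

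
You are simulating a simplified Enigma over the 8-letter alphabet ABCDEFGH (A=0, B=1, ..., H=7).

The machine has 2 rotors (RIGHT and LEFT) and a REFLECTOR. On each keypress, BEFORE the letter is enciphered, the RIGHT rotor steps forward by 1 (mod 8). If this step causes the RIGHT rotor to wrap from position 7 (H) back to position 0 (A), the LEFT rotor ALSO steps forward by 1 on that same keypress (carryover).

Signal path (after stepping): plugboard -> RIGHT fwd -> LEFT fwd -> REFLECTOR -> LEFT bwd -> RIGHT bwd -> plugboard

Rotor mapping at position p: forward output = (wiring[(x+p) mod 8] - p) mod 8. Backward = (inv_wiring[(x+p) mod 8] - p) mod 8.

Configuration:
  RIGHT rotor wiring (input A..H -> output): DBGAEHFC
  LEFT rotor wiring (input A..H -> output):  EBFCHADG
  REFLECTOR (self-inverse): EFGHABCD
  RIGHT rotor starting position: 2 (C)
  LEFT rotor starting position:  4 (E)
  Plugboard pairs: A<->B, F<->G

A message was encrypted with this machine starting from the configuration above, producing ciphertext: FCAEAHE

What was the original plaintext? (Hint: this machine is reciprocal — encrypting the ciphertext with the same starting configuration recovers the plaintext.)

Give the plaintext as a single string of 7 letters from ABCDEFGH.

Char 1 ('F'): step: R->3, L=4; F->plug->G->R->G->L->B->refl->F->L'->F->R'->A->plug->B
Char 2 ('C'): step: R->4, L=4; C->plug->C->R->B->L->E->refl->A->L'->E->R'->H->plug->H
Char 3 ('A'): step: R->5, L=4; A->plug->B->R->A->L->D->refl->H->L'->C->R'->A->plug->B
Char 4 ('E'): step: R->6, L=4; E->plug->E->R->A->L->D->refl->H->L'->C->R'->F->plug->G
Char 5 ('A'): step: R->7, L=4; A->plug->B->R->E->L->A->refl->E->L'->B->R'->E->plug->E
Char 6 ('H'): step: R->0, L->5 (L advanced); H->plug->H->R->C->L->B->refl->F->L'->G->R'->C->plug->C
Char 7 ('E'): step: R->1, L=5; E->plug->E->R->G->L->F->refl->B->L'->C->R'->H->plug->H

Answer: BHBGECH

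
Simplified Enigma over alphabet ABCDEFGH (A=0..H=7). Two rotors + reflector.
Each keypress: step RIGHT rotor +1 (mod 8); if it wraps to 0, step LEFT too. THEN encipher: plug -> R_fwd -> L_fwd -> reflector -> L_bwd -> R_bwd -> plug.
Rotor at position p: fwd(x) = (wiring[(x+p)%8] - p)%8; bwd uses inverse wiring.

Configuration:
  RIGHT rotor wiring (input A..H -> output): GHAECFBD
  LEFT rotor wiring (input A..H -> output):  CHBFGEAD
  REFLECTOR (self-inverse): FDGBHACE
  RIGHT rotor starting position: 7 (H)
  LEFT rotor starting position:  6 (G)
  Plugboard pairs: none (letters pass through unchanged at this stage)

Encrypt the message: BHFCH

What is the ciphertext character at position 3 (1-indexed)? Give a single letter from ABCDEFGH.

Char 1 ('B'): step: R->0, L->7 (L advanced); B->plug->B->R->H->L->B->refl->D->L'->B->R'->G->plug->G
Char 2 ('H'): step: R->1, L=7; H->plug->H->R->F->L->H->refl->E->L'->A->R'->F->plug->F
Char 3 ('F'): step: R->2, L=7; F->plug->F->R->B->L->D->refl->B->L'->H->R'->E->plug->E

E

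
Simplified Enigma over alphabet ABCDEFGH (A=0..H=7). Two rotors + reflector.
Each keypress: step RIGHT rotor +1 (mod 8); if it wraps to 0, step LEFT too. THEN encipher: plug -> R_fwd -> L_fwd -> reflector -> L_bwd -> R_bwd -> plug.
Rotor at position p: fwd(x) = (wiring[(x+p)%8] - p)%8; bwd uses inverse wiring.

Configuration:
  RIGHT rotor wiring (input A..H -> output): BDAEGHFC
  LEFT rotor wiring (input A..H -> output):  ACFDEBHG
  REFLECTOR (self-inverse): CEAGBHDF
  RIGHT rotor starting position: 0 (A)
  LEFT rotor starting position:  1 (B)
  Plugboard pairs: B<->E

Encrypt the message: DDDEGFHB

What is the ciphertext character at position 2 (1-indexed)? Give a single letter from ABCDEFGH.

Char 1 ('D'): step: R->1, L=1; D->plug->D->R->F->L->G->refl->D->L'->D->R'->C->plug->C
Char 2 ('D'): step: R->2, L=1; D->plug->D->R->F->L->G->refl->D->L'->D->R'->E->plug->B

B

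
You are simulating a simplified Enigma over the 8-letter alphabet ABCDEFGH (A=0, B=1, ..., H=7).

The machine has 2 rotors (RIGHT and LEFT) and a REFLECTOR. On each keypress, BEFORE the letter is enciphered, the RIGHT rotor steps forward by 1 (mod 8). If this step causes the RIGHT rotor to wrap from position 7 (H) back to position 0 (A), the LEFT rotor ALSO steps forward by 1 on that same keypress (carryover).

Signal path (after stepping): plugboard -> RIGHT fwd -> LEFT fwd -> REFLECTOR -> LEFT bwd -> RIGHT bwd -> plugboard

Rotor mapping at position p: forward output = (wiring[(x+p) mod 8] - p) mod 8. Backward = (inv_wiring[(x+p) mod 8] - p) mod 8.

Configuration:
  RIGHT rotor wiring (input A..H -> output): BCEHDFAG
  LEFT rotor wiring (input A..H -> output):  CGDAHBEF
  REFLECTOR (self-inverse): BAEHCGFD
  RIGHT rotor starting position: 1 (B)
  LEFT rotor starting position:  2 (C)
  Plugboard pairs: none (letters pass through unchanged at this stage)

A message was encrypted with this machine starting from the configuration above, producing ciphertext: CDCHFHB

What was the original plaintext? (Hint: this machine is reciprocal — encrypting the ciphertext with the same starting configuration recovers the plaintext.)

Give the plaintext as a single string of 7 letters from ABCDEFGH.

Char 1 ('C'): step: R->2, L=2; C->plug->C->R->B->L->G->refl->F->L'->C->R'->A->plug->A
Char 2 ('D'): step: R->3, L=2; D->plug->D->R->F->L->D->refl->H->L'->D->R'->E->plug->E
Char 3 ('C'): step: R->4, L=2; C->plug->C->R->E->L->C->refl->E->L'->H->R'->A->plug->A
Char 4 ('H'): step: R->5, L=2; H->plug->H->R->G->L->A->refl->B->L'->A->R'->A->plug->A
Char 5 ('F'): step: R->6, L=2; F->plug->F->R->B->L->G->refl->F->L'->C->R'->A->plug->A
Char 6 ('H'): step: R->7, L=2; H->plug->H->R->B->L->G->refl->F->L'->C->R'->B->plug->B
Char 7 ('B'): step: R->0, L->3 (L advanced); B->plug->B->R->C->L->G->refl->F->L'->A->R'->G->plug->G

Answer: AEAAABG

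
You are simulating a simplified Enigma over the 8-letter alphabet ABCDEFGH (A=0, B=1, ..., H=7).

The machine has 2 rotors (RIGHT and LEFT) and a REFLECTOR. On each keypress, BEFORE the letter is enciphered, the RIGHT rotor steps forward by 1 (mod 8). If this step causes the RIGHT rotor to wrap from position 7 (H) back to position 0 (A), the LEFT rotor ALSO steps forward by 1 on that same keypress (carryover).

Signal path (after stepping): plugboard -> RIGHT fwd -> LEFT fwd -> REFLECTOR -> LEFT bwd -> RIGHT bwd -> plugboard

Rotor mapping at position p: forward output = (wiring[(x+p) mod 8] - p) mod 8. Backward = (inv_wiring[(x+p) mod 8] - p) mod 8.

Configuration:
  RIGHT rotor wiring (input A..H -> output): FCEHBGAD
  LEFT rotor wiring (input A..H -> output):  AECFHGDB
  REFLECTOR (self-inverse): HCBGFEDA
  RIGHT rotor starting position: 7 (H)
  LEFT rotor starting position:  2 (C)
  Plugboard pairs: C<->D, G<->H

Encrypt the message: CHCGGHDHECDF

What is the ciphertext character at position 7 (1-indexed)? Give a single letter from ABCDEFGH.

Char 1 ('C'): step: R->0, L->3 (L advanced); C->plug->D->R->H->L->H->refl->A->L'->D->R'->H->plug->G
Char 2 ('H'): step: R->1, L=3; H->plug->G->R->C->L->D->refl->G->L'->E->R'->H->plug->G
Char 3 ('C'): step: R->2, L=3; C->plug->D->R->E->L->G->refl->D->L'->C->R'->A->plug->A
Char 4 ('G'): step: R->3, L=3; G->plug->H->R->B->L->E->refl->F->L'->F->R'->D->plug->C
Char 5 ('G'): step: R->4, L=3; G->plug->H->R->D->L->A->refl->H->L'->H->R'->D->plug->C
Char 6 ('H'): step: R->5, L=3; H->plug->G->R->C->L->D->refl->G->L'->E->R'->H->plug->G
Char 7 ('D'): step: R->6, L=3; D->plug->C->R->H->L->H->refl->A->L'->D->R'->G->plug->H

H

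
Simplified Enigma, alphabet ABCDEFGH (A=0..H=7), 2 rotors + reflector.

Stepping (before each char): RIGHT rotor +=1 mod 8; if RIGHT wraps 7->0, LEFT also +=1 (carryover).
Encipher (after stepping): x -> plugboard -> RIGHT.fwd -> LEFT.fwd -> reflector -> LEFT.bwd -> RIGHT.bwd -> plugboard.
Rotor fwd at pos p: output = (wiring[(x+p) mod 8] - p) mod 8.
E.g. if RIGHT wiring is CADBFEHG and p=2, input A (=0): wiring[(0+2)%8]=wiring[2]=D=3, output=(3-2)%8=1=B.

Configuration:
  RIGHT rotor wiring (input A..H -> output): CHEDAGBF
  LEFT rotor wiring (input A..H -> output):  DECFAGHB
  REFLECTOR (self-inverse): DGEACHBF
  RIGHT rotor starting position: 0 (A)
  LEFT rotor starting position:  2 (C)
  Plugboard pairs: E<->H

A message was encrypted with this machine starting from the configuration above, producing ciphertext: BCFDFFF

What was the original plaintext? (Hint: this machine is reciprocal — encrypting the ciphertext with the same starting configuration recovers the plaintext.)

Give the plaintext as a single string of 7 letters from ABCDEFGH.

Answer: DACGECC

Derivation:
Char 1 ('B'): step: R->1, L=2; B->plug->B->R->D->L->E->refl->C->L'->H->R'->D->plug->D
Char 2 ('C'): step: R->2, L=2; C->plug->C->R->G->L->B->refl->G->L'->C->R'->A->plug->A
Char 3 ('F'): step: R->3, L=2; F->plug->F->R->H->L->C->refl->E->L'->D->R'->C->plug->C
Char 4 ('D'): step: R->4, L=2; D->plug->D->R->B->L->D->refl->A->L'->A->R'->G->plug->G
Char 5 ('F'): step: R->5, L=2; F->plug->F->R->H->L->C->refl->E->L'->D->R'->H->plug->E
Char 6 ('F'): step: R->6, L=2; F->plug->F->R->F->L->H->refl->F->L'->E->R'->C->plug->C
Char 7 ('F'): step: R->7, L=2; F->plug->F->R->B->L->D->refl->A->L'->A->R'->C->plug->C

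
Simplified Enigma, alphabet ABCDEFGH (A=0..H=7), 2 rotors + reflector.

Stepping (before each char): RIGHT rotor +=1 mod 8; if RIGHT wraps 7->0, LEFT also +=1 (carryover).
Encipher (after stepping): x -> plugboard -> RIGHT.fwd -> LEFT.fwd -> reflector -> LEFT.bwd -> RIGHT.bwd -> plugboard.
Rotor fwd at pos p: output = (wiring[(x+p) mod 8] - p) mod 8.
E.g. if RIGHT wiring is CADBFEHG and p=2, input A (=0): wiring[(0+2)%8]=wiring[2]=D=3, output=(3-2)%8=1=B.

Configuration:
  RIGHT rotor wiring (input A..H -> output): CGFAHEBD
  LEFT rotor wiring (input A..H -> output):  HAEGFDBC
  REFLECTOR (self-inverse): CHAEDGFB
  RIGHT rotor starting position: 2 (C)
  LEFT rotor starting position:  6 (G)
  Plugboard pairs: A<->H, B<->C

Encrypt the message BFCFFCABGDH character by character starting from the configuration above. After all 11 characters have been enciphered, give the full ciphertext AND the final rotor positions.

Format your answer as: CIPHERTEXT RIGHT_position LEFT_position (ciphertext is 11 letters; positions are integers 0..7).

Answer: EEHAEDBHHGE 5 7

Derivation:
Char 1 ('B'): step: R->3, L=6; B->plug->C->R->B->L->E->refl->D->L'->A->R'->E->plug->E
Char 2 ('F'): step: R->4, L=6; F->plug->F->R->C->L->B->refl->H->L'->G->R'->E->plug->E
Char 3 ('C'): step: R->5, L=6; C->plug->B->R->E->L->G->refl->F->L'->H->R'->A->plug->H
Char 4 ('F'): step: R->6, L=6; F->plug->F->R->C->L->B->refl->H->L'->G->R'->H->plug->A
Char 5 ('F'): step: R->7, L=6; F->plug->F->R->A->L->D->refl->E->L'->B->R'->E->plug->E
Char 6 ('C'): step: R->0, L->7 (L advanced); C->plug->B->R->G->L->E->refl->D->L'->A->R'->D->plug->D
Char 7 ('A'): step: R->1, L=7; A->plug->H->R->B->L->A->refl->C->L'->H->R'->C->plug->B
Char 8 ('B'): step: R->2, L=7; B->plug->C->R->F->L->G->refl->F->L'->D->R'->A->plug->H
Char 9 ('G'): step: R->3, L=7; G->plug->G->R->D->L->F->refl->G->L'->F->R'->A->plug->H
Char 10 ('D'): step: R->4, L=7; D->plug->D->R->H->L->C->refl->A->L'->B->R'->G->plug->G
Char 11 ('H'): step: R->5, L=7; H->plug->A->R->H->L->C->refl->A->L'->B->R'->E->plug->E
Final: ciphertext=EEHAEDBHHGE, RIGHT=5, LEFT=7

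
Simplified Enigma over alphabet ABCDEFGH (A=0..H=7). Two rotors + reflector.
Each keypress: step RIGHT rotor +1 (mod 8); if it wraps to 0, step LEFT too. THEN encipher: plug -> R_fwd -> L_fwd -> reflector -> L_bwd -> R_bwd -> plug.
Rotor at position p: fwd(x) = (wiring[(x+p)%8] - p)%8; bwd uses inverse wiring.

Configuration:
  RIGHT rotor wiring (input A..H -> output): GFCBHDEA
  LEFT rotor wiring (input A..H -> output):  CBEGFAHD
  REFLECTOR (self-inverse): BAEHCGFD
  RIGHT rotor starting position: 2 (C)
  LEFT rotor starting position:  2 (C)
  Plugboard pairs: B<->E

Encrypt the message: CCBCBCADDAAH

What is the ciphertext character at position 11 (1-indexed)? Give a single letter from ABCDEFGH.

Char 1 ('C'): step: R->3, L=2; C->plug->C->R->A->L->C->refl->E->L'->B->R'->D->plug->D
Char 2 ('C'): step: R->4, L=2; C->plug->C->R->A->L->C->refl->E->L'->B->R'->F->plug->F
Char 3 ('B'): step: R->5, L=2; B->plug->E->R->A->L->C->refl->E->L'->B->R'->D->plug->D
Char 4 ('C'): step: R->6, L=2; C->plug->C->R->A->L->C->refl->E->L'->B->R'->G->plug->G
Char 5 ('B'): step: R->7, L=2; B->plug->E->R->C->L->D->refl->H->L'->H->R'->B->plug->E
Char 6 ('C'): step: R->0, L->3 (L advanced); C->plug->C->R->C->L->F->refl->G->L'->G->R'->A->plug->A
Char 7 ('A'): step: R->1, L=3; A->plug->A->R->E->L->A->refl->B->L'->H->R'->G->plug->G
Char 8 ('D'): step: R->2, L=3; D->plug->D->R->B->L->C->refl->E->L'->D->R'->H->plug->H
Char 9 ('D'): step: R->3, L=3; D->plug->D->R->B->L->C->refl->E->L'->D->R'->F->plug->F
Char 10 ('A'): step: R->4, L=3; A->plug->A->R->D->L->E->refl->C->L'->B->R'->F->plug->F
Char 11 ('A'): step: R->5, L=3; A->plug->A->R->G->L->G->refl->F->L'->C->R'->H->plug->H

H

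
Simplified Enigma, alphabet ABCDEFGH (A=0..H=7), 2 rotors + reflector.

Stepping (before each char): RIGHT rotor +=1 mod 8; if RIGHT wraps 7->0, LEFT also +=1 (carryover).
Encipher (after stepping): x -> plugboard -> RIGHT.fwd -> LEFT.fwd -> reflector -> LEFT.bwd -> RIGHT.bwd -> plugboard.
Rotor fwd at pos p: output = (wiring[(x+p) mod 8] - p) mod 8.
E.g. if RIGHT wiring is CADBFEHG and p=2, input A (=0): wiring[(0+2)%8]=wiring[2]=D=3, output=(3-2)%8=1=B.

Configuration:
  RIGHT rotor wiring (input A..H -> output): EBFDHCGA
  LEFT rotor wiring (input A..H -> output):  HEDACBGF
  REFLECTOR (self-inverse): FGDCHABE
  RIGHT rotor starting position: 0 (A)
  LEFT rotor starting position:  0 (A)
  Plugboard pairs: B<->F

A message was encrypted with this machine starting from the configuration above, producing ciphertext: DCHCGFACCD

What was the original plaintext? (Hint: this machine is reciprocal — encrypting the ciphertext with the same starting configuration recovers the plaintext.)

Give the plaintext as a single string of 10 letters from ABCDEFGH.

Char 1 ('D'): step: R->1, L=0; D->plug->D->R->G->L->G->refl->B->L'->F->R'->F->plug->B
Char 2 ('C'): step: R->2, L=0; C->plug->C->R->F->L->B->refl->G->L'->G->R'->F->plug->B
Char 3 ('H'): step: R->3, L=0; H->plug->H->R->C->L->D->refl->C->L'->E->R'->B->plug->F
Char 4 ('C'): step: R->4, L=0; C->plug->C->R->C->L->D->refl->C->L'->E->R'->D->plug->D
Char 5 ('G'): step: R->5, L=0; G->plug->G->R->G->L->G->refl->B->L'->F->R'->A->plug->A
Char 6 ('F'): step: R->6, L=0; F->plug->B->R->C->L->D->refl->C->L'->E->R'->H->plug->H
Char 7 ('A'): step: R->7, L=0; A->plug->A->R->B->L->E->refl->H->L'->A->R'->F->plug->B
Char 8 ('C'): step: R->0, L->1 (L advanced); C->plug->C->R->F->L->F->refl->A->L'->E->R'->A->plug->A
Char 9 ('C'): step: R->1, L=1; C->plug->C->R->C->L->H->refl->E->L'->G->R'->D->plug->D
Char 10 ('D'): step: R->2, L=1; D->plug->D->R->A->L->D->refl->C->L'->B->R'->B->plug->F

Answer: BBFDAHBADF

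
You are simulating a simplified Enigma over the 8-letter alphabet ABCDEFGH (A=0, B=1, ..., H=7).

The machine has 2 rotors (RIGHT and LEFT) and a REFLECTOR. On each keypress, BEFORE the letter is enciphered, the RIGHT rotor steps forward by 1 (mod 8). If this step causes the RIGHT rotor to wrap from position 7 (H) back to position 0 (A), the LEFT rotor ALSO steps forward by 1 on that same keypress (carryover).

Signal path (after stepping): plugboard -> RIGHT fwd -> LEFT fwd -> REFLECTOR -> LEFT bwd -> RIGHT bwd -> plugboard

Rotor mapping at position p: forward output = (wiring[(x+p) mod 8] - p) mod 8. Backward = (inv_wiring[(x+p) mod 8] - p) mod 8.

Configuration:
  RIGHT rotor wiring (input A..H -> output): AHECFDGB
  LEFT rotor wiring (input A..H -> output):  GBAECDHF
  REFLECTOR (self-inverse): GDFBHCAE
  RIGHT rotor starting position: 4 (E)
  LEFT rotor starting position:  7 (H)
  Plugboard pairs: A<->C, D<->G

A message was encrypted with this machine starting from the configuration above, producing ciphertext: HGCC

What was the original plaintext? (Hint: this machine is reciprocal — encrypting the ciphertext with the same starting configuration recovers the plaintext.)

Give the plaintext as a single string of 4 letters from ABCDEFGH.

Char 1 ('H'): step: R->5, L=7; H->plug->H->R->A->L->G->refl->A->L'->H->R'->F->plug->F
Char 2 ('G'): step: R->6, L=7; G->plug->D->R->B->L->H->refl->E->L'->G->R'->E->plug->E
Char 3 ('C'): step: R->7, L=7; C->plug->A->R->C->L->C->refl->F->L'->E->R'->G->plug->D
Char 4 ('C'): step: R->0, L->0 (L advanced); C->plug->A->R->A->L->G->refl->A->L'->C->R'->D->plug->G

Answer: FEDG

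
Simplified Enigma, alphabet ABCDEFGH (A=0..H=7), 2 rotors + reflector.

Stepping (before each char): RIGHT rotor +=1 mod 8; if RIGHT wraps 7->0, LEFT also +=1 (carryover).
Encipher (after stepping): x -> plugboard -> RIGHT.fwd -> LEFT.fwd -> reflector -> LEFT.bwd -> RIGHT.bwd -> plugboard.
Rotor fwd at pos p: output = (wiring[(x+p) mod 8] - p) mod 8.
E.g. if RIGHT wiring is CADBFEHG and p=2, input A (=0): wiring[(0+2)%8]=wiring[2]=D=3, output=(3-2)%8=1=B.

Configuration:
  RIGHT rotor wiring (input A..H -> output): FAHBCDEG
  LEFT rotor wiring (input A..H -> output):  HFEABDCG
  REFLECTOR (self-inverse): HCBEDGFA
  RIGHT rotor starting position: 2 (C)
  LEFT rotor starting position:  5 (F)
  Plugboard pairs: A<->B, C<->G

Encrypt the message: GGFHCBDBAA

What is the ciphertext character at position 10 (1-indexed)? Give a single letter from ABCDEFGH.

Char 1 ('G'): step: R->3, L=5; G->plug->C->R->A->L->G->refl->F->L'->B->R'->D->plug->D
Char 2 ('G'): step: R->4, L=5; G->plug->C->R->A->L->G->refl->F->L'->B->R'->E->plug->E
Char 3 ('F'): step: R->5, L=5; F->plug->F->R->C->L->B->refl->C->L'->D->R'->E->plug->E
Char 4 ('H'): step: R->6, L=5; H->plug->H->R->F->L->H->refl->A->L'->E->R'->G->plug->C
Char 5 ('C'): step: R->7, L=5; C->plug->G->R->E->L->A->refl->H->L'->F->R'->H->plug->H
Char 6 ('B'): step: R->0, L->6 (L advanced); B->plug->A->R->F->L->C->refl->B->L'->C->R'->E->plug->E
Char 7 ('D'): step: R->1, L=6; D->plug->D->R->B->L->A->refl->H->L'->D->R'->F->plug->F
Char 8 ('B'): step: R->2, L=6; B->plug->A->R->F->L->C->refl->B->L'->C->R'->E->plug->E
Char 9 ('A'): step: R->3, L=6; A->plug->B->R->H->L->F->refl->G->L'->E->R'->H->plug->H
Char 10 ('A'): step: R->4, L=6; A->plug->B->R->H->L->F->refl->G->L'->E->R'->F->plug->F

F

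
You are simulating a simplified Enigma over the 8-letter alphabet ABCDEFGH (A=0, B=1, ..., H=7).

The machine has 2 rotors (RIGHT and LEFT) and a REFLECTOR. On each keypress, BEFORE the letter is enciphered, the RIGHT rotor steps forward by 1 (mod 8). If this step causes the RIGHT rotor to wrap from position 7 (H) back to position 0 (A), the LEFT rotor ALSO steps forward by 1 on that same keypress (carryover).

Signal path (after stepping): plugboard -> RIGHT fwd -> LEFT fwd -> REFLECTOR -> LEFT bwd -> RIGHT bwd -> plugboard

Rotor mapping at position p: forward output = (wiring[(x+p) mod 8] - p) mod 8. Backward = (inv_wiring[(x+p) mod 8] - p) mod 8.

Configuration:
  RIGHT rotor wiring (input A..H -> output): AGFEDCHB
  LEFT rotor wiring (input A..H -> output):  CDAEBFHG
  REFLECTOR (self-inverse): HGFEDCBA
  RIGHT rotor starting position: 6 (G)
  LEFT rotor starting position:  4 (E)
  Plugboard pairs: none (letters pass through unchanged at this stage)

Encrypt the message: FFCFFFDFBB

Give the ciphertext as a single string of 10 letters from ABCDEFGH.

Answer: BDEECEEDGF

Derivation:
Char 1 ('F'): step: R->7, L=4; F->plug->F->R->E->L->G->refl->B->L'->B->R'->B->plug->B
Char 2 ('F'): step: R->0, L->5 (L advanced); F->plug->F->R->C->L->B->refl->G->L'->E->R'->D->plug->D
Char 3 ('C'): step: R->1, L=5; C->plug->C->R->D->L->F->refl->C->L'->B->R'->E->plug->E
Char 4 ('F'): step: R->2, L=5; F->plug->F->R->H->L->E->refl->D->L'->F->R'->E->plug->E
Char 5 ('F'): step: R->3, L=5; F->plug->F->R->F->L->D->refl->E->L'->H->R'->C->plug->C
Char 6 ('F'): step: R->4, L=5; F->plug->F->R->C->L->B->refl->G->L'->E->R'->E->plug->E
Char 7 ('D'): step: R->5, L=5; D->plug->D->R->D->L->F->refl->C->L'->B->R'->E->plug->E
Char 8 ('F'): step: R->6, L=5; F->plug->F->R->G->L->H->refl->A->L'->A->R'->D->plug->D
Char 9 ('B'): step: R->7, L=5; B->plug->B->R->B->L->C->refl->F->L'->D->R'->G->plug->G
Char 10 ('B'): step: R->0, L->6 (L advanced); B->plug->B->R->G->L->D->refl->E->L'->C->R'->F->plug->F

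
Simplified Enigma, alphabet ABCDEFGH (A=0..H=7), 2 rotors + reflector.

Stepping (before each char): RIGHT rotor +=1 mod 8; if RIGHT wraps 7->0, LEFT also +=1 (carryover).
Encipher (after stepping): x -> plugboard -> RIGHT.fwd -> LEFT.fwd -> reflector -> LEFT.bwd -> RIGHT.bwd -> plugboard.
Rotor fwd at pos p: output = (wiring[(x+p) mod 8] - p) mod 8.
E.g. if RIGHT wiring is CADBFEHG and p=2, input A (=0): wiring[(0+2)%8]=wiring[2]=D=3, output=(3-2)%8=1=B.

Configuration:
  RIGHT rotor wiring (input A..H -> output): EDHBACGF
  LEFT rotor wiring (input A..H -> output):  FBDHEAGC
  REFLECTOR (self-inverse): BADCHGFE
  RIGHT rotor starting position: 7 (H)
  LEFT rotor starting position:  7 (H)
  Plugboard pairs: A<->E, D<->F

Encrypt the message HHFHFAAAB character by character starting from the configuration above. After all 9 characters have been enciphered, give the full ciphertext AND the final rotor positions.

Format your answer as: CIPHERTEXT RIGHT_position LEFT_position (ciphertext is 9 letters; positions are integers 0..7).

Answer: FGCFHCFHF 0 1

Derivation:
Char 1 ('H'): step: R->0, L->0 (L advanced); H->plug->H->R->F->L->A->refl->B->L'->B->R'->D->plug->F
Char 2 ('H'): step: R->1, L=0; H->plug->H->R->D->L->H->refl->E->L'->E->R'->G->plug->G
Char 3 ('F'): step: R->2, L=0; F->plug->D->R->A->L->F->refl->G->L'->G->R'->C->plug->C
Char 4 ('H'): step: R->3, L=0; H->plug->H->R->E->L->E->refl->H->L'->D->R'->D->plug->F
Char 5 ('F'): step: R->4, L=0; F->plug->D->R->B->L->B->refl->A->L'->F->R'->H->plug->H
Char 6 ('A'): step: R->5, L=0; A->plug->E->R->G->L->G->refl->F->L'->A->R'->C->plug->C
Char 7 ('A'): step: R->6, L=0; A->plug->E->R->B->L->B->refl->A->L'->F->R'->D->plug->F
Char 8 ('A'): step: R->7, L=0; A->plug->E->R->C->L->D->refl->C->L'->H->R'->H->plug->H
Char 9 ('B'): step: R->0, L->1 (L advanced); B->plug->B->R->D->L->D->refl->C->L'->B->R'->D->plug->F
Final: ciphertext=FGCFHCFHF, RIGHT=0, LEFT=1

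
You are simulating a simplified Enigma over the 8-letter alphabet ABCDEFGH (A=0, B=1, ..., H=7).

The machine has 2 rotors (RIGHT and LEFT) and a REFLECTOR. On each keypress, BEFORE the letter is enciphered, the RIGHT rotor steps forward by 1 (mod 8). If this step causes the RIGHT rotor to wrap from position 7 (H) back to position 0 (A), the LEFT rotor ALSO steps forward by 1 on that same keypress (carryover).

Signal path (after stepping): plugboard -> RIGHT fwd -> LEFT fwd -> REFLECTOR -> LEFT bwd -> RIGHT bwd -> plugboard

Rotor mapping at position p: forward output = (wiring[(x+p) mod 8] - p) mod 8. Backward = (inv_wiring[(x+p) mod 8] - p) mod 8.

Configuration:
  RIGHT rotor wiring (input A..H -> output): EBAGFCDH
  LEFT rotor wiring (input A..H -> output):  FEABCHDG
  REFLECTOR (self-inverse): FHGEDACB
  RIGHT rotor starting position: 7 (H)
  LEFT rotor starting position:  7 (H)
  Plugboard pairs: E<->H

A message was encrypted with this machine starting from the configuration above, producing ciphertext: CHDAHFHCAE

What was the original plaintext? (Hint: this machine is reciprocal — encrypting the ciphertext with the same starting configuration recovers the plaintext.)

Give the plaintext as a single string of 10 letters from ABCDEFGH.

Char 1 ('C'): step: R->0, L->0 (L advanced); C->plug->C->R->A->L->F->refl->A->L'->C->R'->F->plug->F
Char 2 ('H'): step: R->1, L=0; H->plug->E->R->B->L->E->refl->D->L'->G->R'->G->plug->G
Char 3 ('D'): step: R->2, L=0; D->plug->D->R->A->L->F->refl->A->L'->C->R'->G->plug->G
Char 4 ('A'): step: R->3, L=0; A->plug->A->R->D->L->B->refl->H->L'->F->R'->H->plug->E
Char 5 ('H'): step: R->4, L=0; H->plug->E->R->A->L->F->refl->A->L'->C->R'->H->plug->E
Char 6 ('F'): step: R->5, L=0; F->plug->F->R->D->L->B->refl->H->L'->F->R'->A->plug->A
Char 7 ('H'): step: R->6, L=0; H->plug->E->R->C->L->A->refl->F->L'->A->R'->F->plug->F
Char 8 ('C'): step: R->7, L=0; C->plug->C->R->C->L->A->refl->F->L'->A->R'->A->plug->A
Char 9 ('A'): step: R->0, L->1 (L advanced); A->plug->A->R->E->L->G->refl->C->L'->F->R'->E->plug->H
Char 10 ('E'): step: R->1, L=1; E->plug->H->R->D->L->B->refl->H->L'->B->R'->E->plug->H

Answer: FGGEEAFAHH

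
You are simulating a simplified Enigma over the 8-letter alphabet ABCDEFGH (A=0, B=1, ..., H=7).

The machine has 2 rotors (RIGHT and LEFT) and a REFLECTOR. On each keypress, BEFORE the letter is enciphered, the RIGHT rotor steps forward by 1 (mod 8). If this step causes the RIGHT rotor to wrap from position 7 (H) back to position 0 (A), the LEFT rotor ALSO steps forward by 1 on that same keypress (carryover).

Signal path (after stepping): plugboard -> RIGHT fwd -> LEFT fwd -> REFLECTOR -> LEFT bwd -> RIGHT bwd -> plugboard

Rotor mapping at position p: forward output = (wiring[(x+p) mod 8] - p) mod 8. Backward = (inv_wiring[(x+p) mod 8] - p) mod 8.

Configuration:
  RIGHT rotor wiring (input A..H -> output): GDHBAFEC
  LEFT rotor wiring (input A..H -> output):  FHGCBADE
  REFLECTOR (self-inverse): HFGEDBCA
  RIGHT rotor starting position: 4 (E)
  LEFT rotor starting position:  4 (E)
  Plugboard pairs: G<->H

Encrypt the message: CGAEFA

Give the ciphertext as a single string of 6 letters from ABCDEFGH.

Char 1 ('C'): step: R->5, L=4; C->plug->C->R->F->L->D->refl->E->L'->B->R'->D->plug->D
Char 2 ('G'): step: R->6, L=4; G->plug->H->R->H->L->G->refl->C->L'->G->R'->A->plug->A
Char 3 ('A'): step: R->7, L=4; A->plug->A->R->D->L->A->refl->H->L'->C->R'->E->plug->E
Char 4 ('E'): step: R->0, L->5 (L advanced); E->plug->E->R->A->L->D->refl->E->L'->H->R'->C->plug->C
Char 5 ('F'): step: R->1, L=5; F->plug->F->R->D->L->A->refl->H->L'->C->R'->A->plug->A
Char 6 ('A'): step: R->2, L=5; A->plug->A->R->F->L->B->refl->F->L'->G->R'->C->plug->C

Answer: DAECAC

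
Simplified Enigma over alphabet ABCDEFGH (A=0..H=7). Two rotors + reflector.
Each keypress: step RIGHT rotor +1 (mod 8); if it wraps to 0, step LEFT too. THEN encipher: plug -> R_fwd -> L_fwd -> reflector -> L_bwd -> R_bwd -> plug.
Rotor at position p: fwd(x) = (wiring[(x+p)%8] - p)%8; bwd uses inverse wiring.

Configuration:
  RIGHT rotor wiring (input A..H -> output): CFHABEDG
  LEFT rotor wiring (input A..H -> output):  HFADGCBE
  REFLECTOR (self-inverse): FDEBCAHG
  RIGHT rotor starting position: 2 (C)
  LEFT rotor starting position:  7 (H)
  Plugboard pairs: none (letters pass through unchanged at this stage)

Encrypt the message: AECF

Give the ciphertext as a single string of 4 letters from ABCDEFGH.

Answer: GGEA

Derivation:
Char 1 ('A'): step: R->3, L=7; A->plug->A->R->F->L->H->refl->G->L'->C->R'->G->plug->G
Char 2 ('E'): step: R->4, L=7; E->plug->E->R->G->L->D->refl->B->L'->D->R'->G->plug->G
Char 3 ('C'): step: R->5, L=7; C->plug->C->R->B->L->A->refl->F->L'->A->R'->E->plug->E
Char 4 ('F'): step: R->6, L=7; F->plug->F->R->C->L->G->refl->H->L'->F->R'->A->plug->A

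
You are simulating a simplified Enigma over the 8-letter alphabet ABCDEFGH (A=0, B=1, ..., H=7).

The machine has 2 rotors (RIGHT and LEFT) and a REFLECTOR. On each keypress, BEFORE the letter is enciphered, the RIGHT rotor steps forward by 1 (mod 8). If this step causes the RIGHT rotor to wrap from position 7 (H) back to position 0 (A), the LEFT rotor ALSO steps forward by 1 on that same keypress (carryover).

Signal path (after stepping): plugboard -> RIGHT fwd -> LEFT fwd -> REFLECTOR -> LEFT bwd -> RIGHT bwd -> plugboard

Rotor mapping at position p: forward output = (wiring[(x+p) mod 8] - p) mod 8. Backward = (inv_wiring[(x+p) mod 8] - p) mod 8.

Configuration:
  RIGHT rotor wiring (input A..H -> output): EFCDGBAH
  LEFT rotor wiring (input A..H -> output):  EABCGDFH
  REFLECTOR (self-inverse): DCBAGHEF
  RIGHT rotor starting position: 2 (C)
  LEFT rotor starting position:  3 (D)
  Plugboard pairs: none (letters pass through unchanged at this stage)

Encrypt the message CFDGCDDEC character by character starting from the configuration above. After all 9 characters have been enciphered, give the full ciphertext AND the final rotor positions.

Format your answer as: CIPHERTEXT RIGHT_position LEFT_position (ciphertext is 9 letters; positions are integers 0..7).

Answer: AAACAAFBF 3 4

Derivation:
Char 1 ('C'): step: R->3, L=3; C->plug->C->R->G->L->F->refl->H->L'->A->R'->A->plug->A
Char 2 ('F'): step: R->4, L=3; F->plug->F->R->B->L->D->refl->A->L'->C->R'->A->plug->A
Char 3 ('D'): step: R->5, L=3; D->plug->D->R->H->L->G->refl->E->L'->E->R'->A->plug->A
Char 4 ('G'): step: R->6, L=3; G->plug->G->R->A->L->H->refl->F->L'->G->R'->C->plug->C
Char 5 ('C'): step: R->7, L=3; C->plug->C->R->G->L->F->refl->H->L'->A->R'->A->plug->A
Char 6 ('D'): step: R->0, L->4 (L advanced); D->plug->D->R->D->L->D->refl->A->L'->E->R'->A->plug->A
Char 7 ('D'): step: R->1, L=4; D->plug->D->R->F->L->E->refl->G->L'->H->R'->F->plug->F
Char 8 ('E'): step: R->2, L=4; E->plug->E->R->G->L->F->refl->H->L'->B->R'->B->plug->B
Char 9 ('C'): step: R->3, L=4; C->plug->C->R->G->L->F->refl->H->L'->B->R'->F->plug->F
Final: ciphertext=AAACAAFBF, RIGHT=3, LEFT=4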